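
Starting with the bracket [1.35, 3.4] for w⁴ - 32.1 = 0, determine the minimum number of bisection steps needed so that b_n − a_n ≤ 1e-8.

28

Initial width b − a = 3.4 − 1.35 = 2.050000.
After n steps the width is (b−a)/2^n; need (b−a)/2^n ≤ 1e-8.
So n ≥ log₂(2.050000/1e-8) = log₂(205000000.0000) ≈ 27.6110.
Hence n = 28.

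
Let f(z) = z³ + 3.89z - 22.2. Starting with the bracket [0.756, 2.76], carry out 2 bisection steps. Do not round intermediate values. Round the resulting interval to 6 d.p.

[2.259000, 2.760000]

f(0.756000) = -18.827079, f(2.760000) = 9.560976 (opposite signs)
step 1: m = 1.758000, f(m) = -9.928168 < 0 → root in [1.758000, 2.760000]
step 2: m = 2.259000, f(m) = -1.884630 < 0 → root in [2.259000, 2.760000]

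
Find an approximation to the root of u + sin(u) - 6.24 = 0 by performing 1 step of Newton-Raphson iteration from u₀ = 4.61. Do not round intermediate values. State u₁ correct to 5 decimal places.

f'(u) = 1 + cos(u)
u_0 = 4.610000: f = -2.624763, f' = 0.897790 → u_1 = 4.610000 - (-2.624763)/(0.897790) = 7.533583

7.53358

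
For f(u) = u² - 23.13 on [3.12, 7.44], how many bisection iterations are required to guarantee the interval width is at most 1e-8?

Initial width b − a = 7.44 − 3.12 = 4.320000.
After n steps the width is (b−a)/2^n; need (b−a)/2^n ≤ 1e-8.
So n ≥ log₂(4.320000/1e-8) = log₂(432000000.0000) ≈ 28.6865.
Hence n = 29.

29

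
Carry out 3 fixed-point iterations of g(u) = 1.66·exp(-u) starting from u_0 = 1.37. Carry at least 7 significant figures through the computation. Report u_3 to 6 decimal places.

0.558836

u_1 = g(1.370000) = 0.421818
u_2 = g(0.421818) = 1.088717
u_3 = g(1.088717) = 0.558836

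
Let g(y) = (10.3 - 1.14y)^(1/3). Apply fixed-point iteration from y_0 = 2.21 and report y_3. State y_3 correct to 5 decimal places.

2.00134

y_1 = g(2.210000) = 1.981547
y_2 = g(1.981547) = 2.003414
y_3 = g(2.003414) = 2.001341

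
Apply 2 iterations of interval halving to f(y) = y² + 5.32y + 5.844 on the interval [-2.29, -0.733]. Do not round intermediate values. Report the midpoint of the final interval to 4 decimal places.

-1.7061

f(-2.290000) = -1.094700, f(-0.733000) = 2.481729 (opposite signs)
step 1: m = -1.511500, f(m) = 0.087452 > 0 → root in [-2.290000, -1.511500]
step 2: m = -1.900750, f(m) = -0.655139 < 0 → root in [-1.900750, -1.511500]
Midpoint of [-1.900750, -1.511500] = -1.706125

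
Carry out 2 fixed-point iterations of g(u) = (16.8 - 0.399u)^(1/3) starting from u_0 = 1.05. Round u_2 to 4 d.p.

u_1 = g(1.050000) = 2.539689
u_2 = g(2.539689) = 2.508593

2.5086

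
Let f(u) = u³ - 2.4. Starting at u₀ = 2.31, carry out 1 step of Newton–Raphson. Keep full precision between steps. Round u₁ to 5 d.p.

f'(u) = 3u²
u_0 = 2.310000: f = 9.926391, f' = 16.008300 → u_1 = 2.310000 - (9.926391)/(16.008300) = 1.689922

1.68992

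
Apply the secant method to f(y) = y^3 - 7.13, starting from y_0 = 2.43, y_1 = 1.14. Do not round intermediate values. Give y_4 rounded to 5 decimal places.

1.90921

f(y_0) = 7.218907, f(y_1) = -5.648456
y_2 = 1.140000 - (-5.648456)·(1.140000 - 2.430000)/(-5.648456 - (7.218907)) = 1.706278; f(y_2) = -2.162366
y_3 = 1.706278 - (-2.162366)·(1.706278 - 1.140000)/(-2.162366 - (-5.648456)) = 2.057532; f(y_3) = 1.580430
y_4 = 2.057532 - (1.580430)·(2.057532 - 1.706278)/(1.580430 - (-2.162366)) = 1.909212; f(y_4) = -0.170753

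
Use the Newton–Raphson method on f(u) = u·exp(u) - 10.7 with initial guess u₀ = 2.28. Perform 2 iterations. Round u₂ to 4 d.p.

1.7995

Newton update: u ← u − f(u)/f'(u).
f'(u) = (u + 1)·exp(u)
u_0 = 2.280000: f = 11.590831, f' = 32.067512 → u_1 = 2.280000 - (11.590831)/(32.067512) = 1.918549
u_1 = 1.918549: f = 2.367370, f' = 19.878439 → u_2 = 1.918549 - (2.367370)/(19.878439) = 1.799457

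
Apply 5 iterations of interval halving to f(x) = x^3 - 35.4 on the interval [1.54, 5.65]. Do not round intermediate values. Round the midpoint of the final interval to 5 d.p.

3.27391

f(1.540000) = -31.747736, f(5.650000) = 144.962125 (opposite signs)
step 1: m = 3.595000, f(m) = 11.061870 > 0 → root in [1.540000, 3.595000]
step 2: m = 2.567500, f(m) = -18.474896 < 0 → root in [2.567500, 3.595000]
step 3: m = 3.081250, f(m) = -6.146300 < 0 → root in [3.081250, 3.595000]
step 4: m = 3.338125, f(m) = 1.796989 > 0 → root in [3.081250, 3.338125]
step 5: m = 3.209687, f(m) = -2.333498 < 0 → root in [3.209687, 3.338125]
Midpoint of [3.209687, 3.338125] = 3.273906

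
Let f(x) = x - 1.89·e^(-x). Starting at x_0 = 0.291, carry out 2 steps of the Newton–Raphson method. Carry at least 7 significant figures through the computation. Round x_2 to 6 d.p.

0.825633

f'(x) = 1 + 1.89·e^(-x)
x_0 = 0.291000: f = -1.121805, f' = 2.412805 → x_1 = 0.291000 - (-1.121805)/(2.412805) = 0.755938
x_1 = 0.755938: f = -0.131549, f' = 1.887487 → x_2 = 0.755938 - (-0.131549)/(1.887487) = 0.825633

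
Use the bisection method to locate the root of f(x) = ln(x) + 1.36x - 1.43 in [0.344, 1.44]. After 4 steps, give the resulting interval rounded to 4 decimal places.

f(0.344000) = -2.029274, f(1.440000) = 0.893043 (opposite signs)
step 1: m = 0.892000, f(m) = -0.331169 < 0 → root in [0.892000, 1.440000]
step 2: m = 1.166000, f(m) = 0.309339 > 0 → root in [0.892000, 1.166000]
step 3: m = 1.029000, f(m) = -0.001973 < 0 → root in [1.029000, 1.166000]
step 4: m = 1.097500, f(m) = 0.155635 > 0 → root in [1.029000, 1.097500]

[1.0290, 1.0975]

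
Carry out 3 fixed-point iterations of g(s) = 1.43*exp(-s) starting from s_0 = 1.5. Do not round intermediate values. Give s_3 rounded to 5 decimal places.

0.50577

s_1 = g(1.500000) = 0.319076
s_2 = g(0.319076) = 1.039353
s_3 = g(1.039353) = 0.505767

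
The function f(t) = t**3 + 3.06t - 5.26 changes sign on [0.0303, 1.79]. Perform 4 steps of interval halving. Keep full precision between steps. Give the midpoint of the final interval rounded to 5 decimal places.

1.18510

f(0.030300) = -5.167254, f(1.790000) = 5.952739 (opposite signs)
step 1: m = 0.910150, f(m) = -1.720997 < 0 → root in [0.910150, 1.790000]
step 2: m = 1.350075, f(m) = 1.332015 > 0 → root in [0.910150, 1.350075]
step 3: m = 1.130113, f(m) = -0.358528 < 0 → root in [1.130113, 1.350075]
step 4: m = 1.240094, f(m) = 0.441743 > 0 → root in [1.130113, 1.240094]
Midpoint of [1.130113, 1.240094] = 1.185103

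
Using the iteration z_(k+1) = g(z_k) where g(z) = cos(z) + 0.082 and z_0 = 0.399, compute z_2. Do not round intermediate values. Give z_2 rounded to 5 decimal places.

z_1 = g(0.399000) = 1.003450
z_2 = g(1.003450) = 0.619396

0.61940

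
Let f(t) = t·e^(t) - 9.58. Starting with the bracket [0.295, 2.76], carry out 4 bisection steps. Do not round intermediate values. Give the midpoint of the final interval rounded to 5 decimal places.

1.75859

f(0.295000) = -9.183778, f(2.760000) = 34.027567 (opposite signs)
step 1: m = 1.527500, f(m) = -2.543349 < 0 → root in [1.527500, 2.760000]
step 2: m = 2.143750, f(m) = 8.709125 > 0 → root in [1.527500, 2.143750]
step 3: m = 1.835625, f(m) = 1.927627 > 0 → root in [1.527500, 1.835625]
step 4: m = 1.681562, f(m) = -0.543374 < 0 → root in [1.681562, 1.835625]
Midpoint of [1.681562, 1.835625] = 1.758594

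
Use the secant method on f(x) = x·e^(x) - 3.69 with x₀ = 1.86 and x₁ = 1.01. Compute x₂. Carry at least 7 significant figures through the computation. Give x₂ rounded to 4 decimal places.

Secant update: x_(k+1) = x_k − f(x_k)·(x_k − x_(k-1))/(f(x_k) − f(x_(k-1))).
f(x_0) = 8.258150, f(x_1) = -0.916943
x_2 = 1.010000 - (-0.916943)·(1.010000 - 1.860000)/(-0.916943 - (8.258150)) = 1.094948; f(x_2) = -0.417174

1.0949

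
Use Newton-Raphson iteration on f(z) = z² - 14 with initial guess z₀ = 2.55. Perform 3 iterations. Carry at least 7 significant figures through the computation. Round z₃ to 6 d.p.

3.741670

Newton update: z ← z − f(z)/f'(z).
f'(z) = 2z
z_0 = 2.550000: f = -7.497500, f' = 5.100000 → z_1 = 2.550000 - (-7.497500)/(5.100000) = 4.020098
z_1 = 4.020098: f = 2.161188, f' = 8.040196 → z_2 = 4.020098 - (2.161188)/(8.040196) = 3.751300
z_2 = 3.751300: f = 0.072252, f' = 7.502600 → z_3 = 3.751300 - (0.072252)/(7.502600) = 3.741670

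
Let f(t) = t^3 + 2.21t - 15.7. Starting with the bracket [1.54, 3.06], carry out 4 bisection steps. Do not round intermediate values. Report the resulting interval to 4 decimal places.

[2.2050, 2.3000]

f(1.540000) = -8.644336, f(3.060000) = 19.715216 (opposite signs)
step 1: m = 2.300000, f(m) = 1.550000 > 0 → root in [1.540000, 2.300000]
step 2: m = 1.920000, f(m) = -4.378912 < 0 → root in [1.920000, 2.300000]
step 3: m = 2.110000, f(m) = -1.642969 < 0 → root in [2.110000, 2.300000]
step 4: m = 2.205000, f(m) = -0.106185 < 0 → root in [2.205000, 2.300000]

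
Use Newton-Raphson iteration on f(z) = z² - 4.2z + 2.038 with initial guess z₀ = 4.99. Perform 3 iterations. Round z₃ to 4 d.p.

f'(z) = 2z - 4.2
z_0 = 4.990000: f = 5.980100, f' = 5.780000 → z_1 = 4.990000 - (5.980100)/(5.780000) = 3.955381
z_1 = 3.955381: f = 1.070437, f' = 3.710761 → z_2 = 3.955381 - (1.070437)/(3.710761) = 3.666912
z_2 = 3.666912: f = 0.083214, f' = 3.133825 → z_3 = 3.666912 - (0.083214)/(3.133825) = 3.640359

3.6404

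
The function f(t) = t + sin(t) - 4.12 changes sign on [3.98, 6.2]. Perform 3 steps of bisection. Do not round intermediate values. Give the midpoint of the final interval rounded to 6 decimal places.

4.951250

f(3.980000) = -0.883579, f(6.200000) = 1.996911 (opposite signs)
step 1: m = 5.090000, f(m) = 0.040452 > 0 → root in [3.980000, 5.090000]
step 2: m = 4.535000, f(m) = -0.569308 < 0 → root in [4.535000, 5.090000]
step 3: m = 4.812500, f(m) = -0.302493 < 0 → root in [4.812500, 5.090000]
Midpoint of [4.812500, 5.090000] = 4.951250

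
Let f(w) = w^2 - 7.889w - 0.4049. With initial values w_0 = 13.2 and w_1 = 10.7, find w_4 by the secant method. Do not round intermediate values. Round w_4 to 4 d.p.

f(w_0) = 69.700300, f(w_1) = 29.672800
w_2 = 10.700000 - (29.672800)·(10.700000 - 13.200000)/(29.672800 - (69.700300)) = 8.846724; f(w_2) = 8.067821
w_3 = 8.846724 - (8.067821)·(8.846724 - 10.700000)/(8.067821 - (29.672800)) = 8.154666; f(w_3) = 1.761519
w_4 = 8.154666 - (1.761519)·(8.154666 - 8.846724)/(1.761519 - (8.067821)) = 7.961356; f(w_4) = 0.171151

7.9614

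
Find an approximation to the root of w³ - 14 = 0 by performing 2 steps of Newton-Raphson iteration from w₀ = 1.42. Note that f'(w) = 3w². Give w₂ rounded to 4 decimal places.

Newton update: w ← w − f(w)/f'(w).
w_0 = 1.420000: f = -11.136712, f' = 6.049200 → w_1 = 1.420000 - (-11.136712)/(6.049200) = 3.261022
w_1 = 3.261022: f = 20.678579, f' = 31.902799 → w_2 = 3.261022 - (20.678579)/(31.902799) = 2.612848

2.6128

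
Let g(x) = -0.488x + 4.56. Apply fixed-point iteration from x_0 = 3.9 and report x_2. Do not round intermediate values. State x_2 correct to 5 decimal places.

3.26348

x_1 = g(3.900000) = 2.656800
x_2 = g(2.656800) = 3.263482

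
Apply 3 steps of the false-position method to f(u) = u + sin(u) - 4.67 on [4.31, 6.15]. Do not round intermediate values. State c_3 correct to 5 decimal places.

5.42289

False-position update: c = (a·f(b) − b·f(a))/(f(b) − f(a)); replace the endpoint whose sign matches f(c).
f(4.310000) = -1.280128, f(6.150000) = 1.347208
step 1: c = 5.206511, f(c) = -0.343875 < 0 → new bracket [5.206511, 6.150000]
step 2: c = 5.398365, f(c) = -0.045435 < 0 → new bracket [5.398365, 6.150000]
step 3: c = 5.422888, f(c) = -0.005149 < 0 → new bracket [5.422888, 6.150000]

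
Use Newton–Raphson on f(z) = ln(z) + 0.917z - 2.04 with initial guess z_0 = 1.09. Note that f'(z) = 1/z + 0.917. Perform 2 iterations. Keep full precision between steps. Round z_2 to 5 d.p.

1.66682

z_0 = 1.090000: f = -0.954292, f' = 1.834431 → z_1 = 1.090000 - (-0.954292)/(1.834431) = 1.610212
z_1 = 1.610212: f = -0.087070, f' = 1.538036 → z_2 = 1.610212 - (-0.087070)/(1.538036) = 1.666823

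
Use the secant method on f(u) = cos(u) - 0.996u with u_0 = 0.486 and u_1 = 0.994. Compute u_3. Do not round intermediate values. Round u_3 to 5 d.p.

Secant update: u_(k+1) = u_k − f(u_k)·(u_k − u_(k-1))/(f(u_k) − f(u_(k-1))).
f(u_0) = 0.400152, f(u_1) = -0.444683
u_2 = 0.994000 - (-0.444683)·(0.994000 - 0.486000)/(-0.444683 - (0.400152)) = 0.726612; f(u_2) = 0.023724
u_3 = 0.726612 - (0.023724)·(0.726612 - 0.994000)/(0.023724 - (-0.444683)) = 0.740155; f(u_3) = 0.001170

0.74015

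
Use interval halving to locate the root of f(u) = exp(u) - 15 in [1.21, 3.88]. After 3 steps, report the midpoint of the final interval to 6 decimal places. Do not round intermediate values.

f(1.210000) = -11.646515, f(3.880000) = 33.424215 (opposite signs)
step 1: m = 2.545000, f(m) = -2.256772 < 0 → root in [2.545000, 3.880000]
step 2: m = 3.212500, f(m) = 9.841111 > 0 → root in [2.545000, 3.212500]
step 3: m = 2.878750, f(m) = 2.792019 > 0 → root in [2.545000, 2.878750]
Midpoint of [2.545000, 2.878750] = 2.711875

2.711875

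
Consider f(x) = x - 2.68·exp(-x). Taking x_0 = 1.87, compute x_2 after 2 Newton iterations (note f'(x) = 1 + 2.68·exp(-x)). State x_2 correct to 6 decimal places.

Newton update: x ← x − f(x)/f'(x).
x_0 = 1.870000: f = 1.456949, f' = 1.413051 → x_1 = 1.870000 - (1.456949)/(1.413051) = 0.838934
x_1 = 0.838934: f = -0.319283, f' = 2.158218 → x_2 = 0.838934 - (-0.319283)/(2.158218) = 0.986873

0.986873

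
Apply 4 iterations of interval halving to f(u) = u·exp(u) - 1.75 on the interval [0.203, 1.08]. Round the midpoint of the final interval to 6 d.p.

0.778531

f(0.203000) = -1.501310, f(1.080000) = 1.430254 (opposite signs)
step 1: m = 0.641500, f(m) = -0.531581 < 0 → root in [0.641500, 1.080000]
step 2: m = 0.860750, f(m) = 0.285617 > 0 → root in [0.641500, 0.860750]
step 3: m = 0.751125, f(m) = -0.158078 < 0 → root in [0.751125, 0.860750]
step 4: m = 0.805938, f(m) = 0.054328 > 0 → root in [0.751125, 0.805938]
Midpoint of [0.751125, 0.805938] = 0.778531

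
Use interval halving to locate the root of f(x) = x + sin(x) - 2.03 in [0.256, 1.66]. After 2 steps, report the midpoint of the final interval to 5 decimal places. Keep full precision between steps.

f(0.256000) = -1.520787, f(1.660000) = 0.626024 (opposite signs)
step 1: m = 0.958000, f(m) = -0.253957 < 0 → root in [0.958000, 1.660000]
step 2: m = 1.309000, f(m) = 0.244927 > 0 → root in [0.958000, 1.309000]
Midpoint of [0.958000, 1.309000] = 1.133500

1.13350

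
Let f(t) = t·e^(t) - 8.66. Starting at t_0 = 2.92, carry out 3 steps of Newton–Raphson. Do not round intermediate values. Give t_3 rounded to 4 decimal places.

1.6817

Newton update: t ← t − f(t)/f'(t).
f'(t) = (t + 1)·e^(t)
t_0 = 2.920000: f = 45.480559, f' = 72.681847 → t_1 = 2.920000 - (45.480559)/(72.681847) = 2.294251
t_1 = 2.294251: f = 14.092115, f' = 32.669125 → t_2 = 2.294251 - (14.092115)/(32.669125) = 1.862893
t_2 = 1.862893: f = 3.341398, f' = 18.443743 → t_3 = 1.862893 - (3.341398)/(18.443743) = 1.681726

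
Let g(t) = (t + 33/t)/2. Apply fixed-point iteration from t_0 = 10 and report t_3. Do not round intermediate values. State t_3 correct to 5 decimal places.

t_1 = g(10.000000) = 6.650000
t_2 = g(6.650000) = 5.806203
t_3 = g(5.806203) = 5.744890

5.74489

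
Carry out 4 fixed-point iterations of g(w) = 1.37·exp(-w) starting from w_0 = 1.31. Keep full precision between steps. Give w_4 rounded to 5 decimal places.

0.80508

w_1 = g(1.310000) = 0.369653
w_2 = g(0.369653) = 0.946634
w_3 = g(0.946634) = 0.531622
w_4 = g(0.531622) = 0.805082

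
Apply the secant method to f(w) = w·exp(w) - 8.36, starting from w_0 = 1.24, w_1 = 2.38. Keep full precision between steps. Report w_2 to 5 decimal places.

Secant update: w_(k+1) = w_k − f(w_k)·(w_k − w_(k-1))/(f(w_k) − f(w_(k-1))).
f(w_0) = -4.075039, f(w_1) = 17.355669
w_2 = 2.380000 - (17.355669)·(2.380000 - 1.240000)/(17.355669 - (-4.075039)) = 1.456770; f(w_2) = -2.107431

1.45677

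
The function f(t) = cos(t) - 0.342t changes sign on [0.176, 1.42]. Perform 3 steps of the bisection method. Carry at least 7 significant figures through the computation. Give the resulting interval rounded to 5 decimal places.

[1.10900, 1.26450]

f(0.176000) = 0.924360, f(1.420000) = -0.335415 (opposite signs)
step 1: m = 0.798000, f(m) = 0.425224 > 0 → root in [0.798000, 1.420000]
step 2: m = 1.109000, f(m) = 0.066279 > 0 → root in [1.109000, 1.420000]
step 3: m = 1.264500, f(m) = -0.130930 < 0 → root in [1.109000, 1.264500]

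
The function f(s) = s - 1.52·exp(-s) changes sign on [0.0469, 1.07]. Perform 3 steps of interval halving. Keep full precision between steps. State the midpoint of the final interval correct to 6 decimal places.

f(0.046900) = -1.403458, f(1.070000) = 0.548627 (opposite signs)
step 1: m = 0.558450, f(m) = -0.311135 < 0 → root in [0.558450, 1.070000]
step 2: m = 0.814225, f(m) = 0.140892 > 0 → root in [0.558450, 0.814225]
step 3: m = 0.686338, f(m) = -0.078856 < 0 → root in [0.686338, 0.814225]
Midpoint of [0.686338, 0.814225] = 0.750281

0.750281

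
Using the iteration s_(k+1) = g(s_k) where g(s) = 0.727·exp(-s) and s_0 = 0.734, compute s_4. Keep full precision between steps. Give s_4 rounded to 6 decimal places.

s_1 = g(0.734000) = 0.348949
s_2 = g(0.348949) = 0.512847
s_3 = g(0.512847) = 0.435319
s_4 = g(0.435319) = 0.470411

0.470411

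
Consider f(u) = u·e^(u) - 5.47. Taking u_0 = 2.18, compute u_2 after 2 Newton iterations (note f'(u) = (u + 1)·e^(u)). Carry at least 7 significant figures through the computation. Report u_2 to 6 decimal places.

1.436582

Newton update: u ← u − f(u)/f'(u).
u_0 = 2.180000: f = 13.814948, f' = 28.131254 → u_1 = 2.180000 - (13.814948)/(28.131254) = 1.688911
u_1 = 1.688911: f = 3.673059, f' = 14.556642 → u_2 = 1.688911 - (3.673059)/(14.556642) = 1.436582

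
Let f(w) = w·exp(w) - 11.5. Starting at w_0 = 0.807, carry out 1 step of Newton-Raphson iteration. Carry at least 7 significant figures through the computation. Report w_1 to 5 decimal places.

Newton update: w ← w − f(w)/f'(w).
f'(w) = (w + 1)·exp(w)
w_0 = 0.807000: f = -9.691372, f' = 4.049802 → w_1 = 0.807000 - (-9.691372)/(4.049802) = 3.200048

3.20005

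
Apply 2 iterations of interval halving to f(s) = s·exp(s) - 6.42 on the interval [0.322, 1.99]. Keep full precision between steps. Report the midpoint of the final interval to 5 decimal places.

1.36450

f(0.322000) = -5.975677, f(1.990000) = 8.137912 (opposite signs)
step 1: m = 1.156000, f(m) = -2.747158 < 0 → root in [1.156000, 1.990000]
step 2: m = 1.573000, f(m) = 1.163574 > 0 → root in [1.156000, 1.573000]
Midpoint of [1.156000, 1.573000] = 1.364500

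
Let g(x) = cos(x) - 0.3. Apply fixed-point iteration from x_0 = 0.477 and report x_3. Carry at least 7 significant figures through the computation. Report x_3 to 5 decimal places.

0.56187

x_1 = g(0.477000) = 0.588376
x_2 = g(0.588376) = 0.531843
x_3 = g(0.531843) = 0.561874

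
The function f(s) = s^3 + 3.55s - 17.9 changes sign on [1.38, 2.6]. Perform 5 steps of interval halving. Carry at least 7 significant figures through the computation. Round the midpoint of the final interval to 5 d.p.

2.16156

f(1.380000) = -10.372928, f(2.600000) = 8.906000 (opposite signs)
step 1: m = 1.990000, f(m) = -2.954901 < 0 → root in [1.990000, 2.600000]
step 2: m = 2.295000, f(m) = 2.335072 > 0 → root in [1.990000, 2.295000]
step 3: m = 2.142500, f(m) = -0.459394 < 0 → root in [2.142500, 2.295000]
step 4: m = 2.218750, f(m) = 0.899139 > 0 → root in [2.142500, 2.218750]
step 5: m = 2.180625, f(m) = 0.210364 > 0 → root in [2.142500, 2.180625]
Midpoint of [2.142500, 2.180625] = 2.161563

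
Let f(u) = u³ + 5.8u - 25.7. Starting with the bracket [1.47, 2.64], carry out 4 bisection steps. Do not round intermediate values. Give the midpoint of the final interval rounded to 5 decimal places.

f(1.470000) = -13.997477, f(2.640000) = 8.011744 (opposite signs)
step 1: m = 2.055000, f(m) = -5.102684 < 0 → root in [2.055000, 2.640000]
step 2: m = 2.347500, f(m) = 0.852000 > 0 → root in [2.055000, 2.347500]
step 3: m = 2.201250, f(m) = -2.266590 < 0 → root in [2.201250, 2.347500]
step 4: m = 2.274375, f(m) = -0.743780 < 0 → root in [2.274375, 2.347500]
Midpoint of [2.274375, 2.347500] = 2.310938

2.31094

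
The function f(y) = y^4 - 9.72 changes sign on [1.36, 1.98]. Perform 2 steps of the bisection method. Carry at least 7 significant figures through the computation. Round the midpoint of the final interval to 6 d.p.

1.747500

f(1.360000) = -6.298980, f(1.980000) = 5.649536 (opposite signs)
step 1: m = 1.670000, f(m) = -1.942037 < 0 → root in [1.670000, 1.980000]
step 2: m = 1.825000, f(m) = 1.373063 > 0 → root in [1.670000, 1.825000]
Midpoint of [1.670000, 1.825000] = 1.747500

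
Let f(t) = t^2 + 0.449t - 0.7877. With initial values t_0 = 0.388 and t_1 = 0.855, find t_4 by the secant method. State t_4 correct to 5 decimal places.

Secant update: t_(k+1) = t_k − f(t_k)·(t_k − t_(k-1))/(f(t_k) − f(t_(k-1))).
f(t_0) = -0.462944, f(t_1) = 0.327220
t_2 = 0.855000 - (0.327220)·(0.855000 - 0.388000)/(0.327220 - (-0.462944)) = 0.661608; f(t_2) = -0.052914
t_3 = 0.661608 - (-0.052914)·(0.661608 - 0.855000)/(-0.052914 - (0.327220)) = 0.688527; f(t_3) = -0.004481
t_4 = 0.688527 - (-0.004481)·(0.688527 - 0.661608)/(-0.004481 - (-0.052914)) = 0.691018; f(t_4) = 0.000073

0.69102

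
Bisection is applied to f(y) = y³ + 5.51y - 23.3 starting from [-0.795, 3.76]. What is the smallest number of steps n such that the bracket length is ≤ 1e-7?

Initial width b − a = 3.76 − -0.795 = 4.555000.
After n steps the width is (b−a)/2^n; need (b−a)/2^n ≤ 1e-7.
So n ≥ log₂(4.555000/1e-7) = log₂(45550000.0000) ≈ 25.4409.
Hence n = 26.

26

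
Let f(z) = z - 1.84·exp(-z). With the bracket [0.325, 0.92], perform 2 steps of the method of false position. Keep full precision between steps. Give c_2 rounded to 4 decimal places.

f(0.325000) = -1.004450, f(0.920000) = 0.186725
step 1: c = 0.826730, f(c) = 0.021771 > 0 → new bracket [0.325000, 0.826730]
step 2: c = 0.816086, f(c) = 0.002513 > 0 → new bracket [0.325000, 0.816086]

0.8161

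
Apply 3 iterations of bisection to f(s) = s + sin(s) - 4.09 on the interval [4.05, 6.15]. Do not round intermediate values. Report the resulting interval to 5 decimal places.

[4.83750, 5.10000]

f(4.050000) = -0.828525, f(6.150000) = 1.927208 (opposite signs)
step 1: m = 5.100000, f(m) = 0.084185 > 0 → root in [4.050000, 5.100000]
step 2: m = 4.575000, f(m) = -0.505577 < 0 → root in [4.575000, 5.100000]
step 3: m = 4.837500, f(m) = -0.244684 < 0 → root in [4.837500, 5.100000]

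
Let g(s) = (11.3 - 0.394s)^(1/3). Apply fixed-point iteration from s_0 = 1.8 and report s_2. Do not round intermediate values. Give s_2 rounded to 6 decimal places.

2.185215

s_1 = g(1.800000) = 2.196054
s_2 = g(2.196054) = 2.185215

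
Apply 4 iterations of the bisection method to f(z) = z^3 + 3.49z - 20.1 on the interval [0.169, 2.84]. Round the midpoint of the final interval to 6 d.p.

2.255719

f(0.169000) = -19.505363, f(2.840000) = 12.717904 (opposite signs)
step 1: m = 1.504500, f(m) = -11.443829 < 0 → root in [1.504500, 2.840000]
step 2: m = 2.172250, f(m) = -2.268716 < 0 → root in [2.172250, 2.840000]
step 3: m = 2.506125, f(m) = 4.386502 > 0 → root in [2.172250, 2.506125]
step 4: m = 2.339187, f(m) = 0.863326 > 0 → root in [2.172250, 2.339187]
Midpoint of [2.172250, 2.339187] = 2.255719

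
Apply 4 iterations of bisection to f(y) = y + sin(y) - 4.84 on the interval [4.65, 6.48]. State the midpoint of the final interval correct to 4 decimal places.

f(4.650000) = -1.188054, f(6.480000) = 1.835547 (opposite signs)
step 1: m = 5.565000, f(m) = 0.066981 > 0 → root in [4.650000, 5.565000]
step 2: m = 5.107500, f(m) = -0.655454 < 0 → root in [5.107500, 5.565000]
step 3: m = 5.336250, f(m) = -0.315379 < 0 → root in [5.336250, 5.565000]
step 4: m = 5.450625, f(m) = -0.129032 < 0 → root in [5.450625, 5.565000]
Midpoint of [5.450625, 5.565000] = 5.507812

5.5078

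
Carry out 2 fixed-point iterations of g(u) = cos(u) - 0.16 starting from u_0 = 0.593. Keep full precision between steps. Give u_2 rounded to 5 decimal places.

0.62428

u_1 = g(0.593000) = 0.669268
u_2 = g(0.669268) = 0.624276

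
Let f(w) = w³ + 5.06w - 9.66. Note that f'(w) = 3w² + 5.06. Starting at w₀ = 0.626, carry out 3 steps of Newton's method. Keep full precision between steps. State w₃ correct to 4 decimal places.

1.3847

Newton update: w ← w − f(w)/f'(w).
w_0 = 0.626000: f = -6.247126, f' = 6.235628 → w_1 = 0.626000 - (-6.247126)/(6.235628) = 1.627844
w_1 = 1.627844: f = 2.890474, f' = 13.009627 → w_2 = 1.627844 - (2.890474)/(13.009627) = 1.405664
w_2 = 1.405664: f = 0.230102, f' = 10.987676 → w_3 = 1.405664 - (0.230102)/(10.987676) = 1.384722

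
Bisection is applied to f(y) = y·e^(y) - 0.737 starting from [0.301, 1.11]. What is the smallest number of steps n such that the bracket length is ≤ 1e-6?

Initial width b − a = 1.11 − 0.301 = 0.809000.
After n steps the width is (b−a)/2^n; need (b−a)/2^n ≤ 1e-6.
So n ≥ log₂(0.809000/1e-6) = log₂(809000.0000) ≈ 19.6258.
Hence n = 20.

20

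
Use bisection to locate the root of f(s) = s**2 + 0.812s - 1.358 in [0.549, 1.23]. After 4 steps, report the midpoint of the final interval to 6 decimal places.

0.825656

f(0.549000) = -0.610811, f(1.230000) = 1.153660 (opposite signs)
step 1: m = 0.889500, f(m) = 0.155484 > 0 → root in [0.549000, 0.889500]
step 2: m = 0.719250, f(m) = -0.256648 < 0 → root in [0.719250, 0.889500]
step 3: m = 0.804375, f(m) = -0.057828 < 0 → root in [0.804375, 0.889500]
step 4: m = 0.846937, f(m) = 0.047016 > 0 → root in [0.804375, 0.846937]
Midpoint of [0.804375, 0.846937] = 0.825656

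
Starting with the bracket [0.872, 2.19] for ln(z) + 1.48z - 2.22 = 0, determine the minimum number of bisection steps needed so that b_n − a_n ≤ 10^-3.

Initial width b − a = 2.19 − 0.872 = 1.318000.
After n steps the width is (b−a)/2^n; need (b−a)/2^n ≤ 10^-3.
So n ≥ log₂(1.318000/10^-3) = log₂(1318.0000) ≈ 10.3641.
Hence n = 11.

11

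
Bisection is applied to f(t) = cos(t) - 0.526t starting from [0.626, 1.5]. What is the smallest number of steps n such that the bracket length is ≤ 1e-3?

Initial width b − a = 1.5 − 0.626 = 0.874000.
After n steps the width is (b−a)/2^n; need (b−a)/2^n ≤ 1e-3.
So n ≥ log₂(0.874000/1e-3) = log₂(874.0000) ≈ 9.7715.
Hence n = 10.

10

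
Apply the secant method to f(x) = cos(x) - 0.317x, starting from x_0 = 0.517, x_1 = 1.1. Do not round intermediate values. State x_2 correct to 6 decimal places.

1.201836

f(x_0) = 0.705417, f(x_1) = 0.104896
x_2 = 1.100000 - (0.104896)·(1.100000 - 0.517000)/(0.104896 - (0.705417)) = 1.201836; f(x_2) = -0.020336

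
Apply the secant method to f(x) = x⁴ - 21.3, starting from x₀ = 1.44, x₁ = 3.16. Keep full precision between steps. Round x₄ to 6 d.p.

2.226469

f(x_0) = -17.000183, f(x_1) = 78.412207
x_2 = 3.160000 - (78.412207)·(3.160000 - 1.440000)/(78.412207 - (-17.000183)) = 1.746462; f(x_2) = -11.996700
x_3 = 1.746462 - (-11.996700)·(1.746462 - 3.160000)/(-11.996700 - (78.412207)) = 1.934030; f(x_3) = -7.308866
x_4 = 1.934030 - (-7.308866)·(1.934030 - 1.746462)/(-7.308866 - (-11.996700)) = 2.226469; f(x_4) = 3.273493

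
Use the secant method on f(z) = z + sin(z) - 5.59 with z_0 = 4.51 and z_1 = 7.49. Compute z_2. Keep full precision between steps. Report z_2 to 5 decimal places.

Secant update: z_(k+1) = z_k − f(z_k)·(z_k − z_(k-1))/(f(z_k) − f(z_(k-1))).
f(z_0) = -2.059589, f(z_1) = 2.834487
z_2 = 7.490000 - (2.834487)·(7.490000 - 4.510000)/(2.834487 - (-2.059589)) = 5.764083; f(z_2) = -0.322019

5.76408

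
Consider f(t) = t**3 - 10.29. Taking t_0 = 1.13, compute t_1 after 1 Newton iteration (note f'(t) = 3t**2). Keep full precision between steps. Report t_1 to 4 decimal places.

3.4395

t_0 = 1.130000: f = -8.847103, f' = 3.830700 → t_1 = 1.130000 - (-8.847103)/(3.830700) = 3.439526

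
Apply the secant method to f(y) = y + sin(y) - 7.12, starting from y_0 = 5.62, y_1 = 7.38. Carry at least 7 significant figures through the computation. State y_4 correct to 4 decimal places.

6.7080

f(y_0) = -2.115630, f(y_1) = 1.149758
y_2 = 7.380000 - (1.149758)·(7.380000 - 5.620000)/(1.149758 - (-2.115630)) = 6.760296; f(y_2) = 0.099510
y_3 = 6.760296 - (0.099510)·(6.760296 - 7.380000)/(0.099510 - (1.149758)) = 6.701579; f(y_3) = -0.012127
y_4 = 6.701579 - (-0.012127)·(6.701579 - 6.760296)/(-0.012127 - (0.099510)) = 6.707958; f(y_4) = 0.000071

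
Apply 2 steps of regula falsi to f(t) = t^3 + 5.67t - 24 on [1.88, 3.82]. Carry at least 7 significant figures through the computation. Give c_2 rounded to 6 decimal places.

False-position update: c = (a·f(b) − b·f(a))/(f(b) − f(a)); replace the endpoint whose sign matches f(c).
f(1.880000) = -6.695728, f(3.820000) = 53.402368
step 1: c = 2.096142, f(c) = -2.904826 < 0 → new bracket [2.096142, 3.820000]
step 2: c = 2.185074, f(c) = -1.177894 < 0 → new bracket [2.185074, 3.820000]

2.185074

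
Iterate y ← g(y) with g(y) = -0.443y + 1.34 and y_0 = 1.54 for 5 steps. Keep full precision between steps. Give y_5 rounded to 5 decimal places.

0.91819

y_1 = g(1.540000) = 0.657780
y_2 = g(0.657780) = 1.048603
y_3 = g(1.048603) = 0.875469
y_4 = g(0.875469) = 0.952167
y_5 = g(0.952167) = 0.918190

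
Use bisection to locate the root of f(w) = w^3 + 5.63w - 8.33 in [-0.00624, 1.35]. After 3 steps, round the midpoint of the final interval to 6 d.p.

1.265235

f(-0.006240) = -8.365131, f(1.350000) = 1.730875 (opposite signs)
step 1: m = 0.671880, f(m) = -4.244014 < 0 → root in [0.671880, 1.350000]
step 2: m = 1.010940, f(m) = -1.605227 < 0 → root in [1.010940, 1.350000]
step 3: m = 1.180470, f(m) = -0.038958 < 0 → root in [1.180470, 1.350000]
Midpoint of [1.180470, 1.350000] = 1.265235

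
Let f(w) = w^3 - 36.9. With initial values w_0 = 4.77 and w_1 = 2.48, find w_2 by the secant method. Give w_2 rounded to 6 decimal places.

Secant update: w_(k+1) = w_k − f(w_k)·(w_k − w_(k-1))/(f(w_k) − f(w_(k-1))).
f(w_0) = 71.631333, f(w_1) = -21.647008
w_2 = 2.480000 - (-21.647008)·(2.480000 - 4.770000)/(-21.647008 - (71.631333)) = 3.011438; f(w_2) = -9.589997

3.011438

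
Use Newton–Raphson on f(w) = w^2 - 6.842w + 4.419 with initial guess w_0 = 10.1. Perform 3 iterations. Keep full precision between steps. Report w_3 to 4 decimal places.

f'(w) = 2w - 6.842
w_0 = 10.100000: f = 37.324800, f' = 13.358000 → w_1 = 10.100000 - (37.324800)/(13.358000) = 7.305809
w_1 = 7.305809: f = 7.807502, f' = 7.769619 → w_2 = 7.305809 - (7.807502)/(7.769619) = 6.300933
w_2 = 6.300933: f = 1.009775, f' = 5.759867 → w_3 = 6.300933 - (1.009775)/(5.759867) = 6.125621

6.1256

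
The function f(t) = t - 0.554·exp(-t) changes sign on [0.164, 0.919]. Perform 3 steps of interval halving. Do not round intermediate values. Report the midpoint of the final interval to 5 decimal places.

f(0.164000) = -0.306203, f(0.919000) = 0.698000 (opposite signs)
step 1: m = 0.541500, f(m) = 0.219141 > 0 → root in [0.164000, 0.541500]
step 2: m = 0.352750, f(m) = -0.036575 < 0 → root in [0.352750, 0.541500]
step 3: m = 0.447125, f(m) = 0.092862 > 0 → root in [0.352750, 0.447125]
Midpoint of [0.352750, 0.447125] = 0.399938

0.39994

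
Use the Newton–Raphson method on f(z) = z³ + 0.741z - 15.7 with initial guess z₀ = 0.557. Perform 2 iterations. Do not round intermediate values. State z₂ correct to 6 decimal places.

f'(z) = 3z² + 0.741
z_0 = 0.557000: f = -15.114454, f' = 1.671747 → z_1 = 0.557000 - (-15.114454)/(1.671747) = 9.598113
z_1 = 9.598113: f = 875.626715, f' = 277.112346 → z_2 = 9.598113 - (875.626715)/(277.112346) = 6.438288

6.438288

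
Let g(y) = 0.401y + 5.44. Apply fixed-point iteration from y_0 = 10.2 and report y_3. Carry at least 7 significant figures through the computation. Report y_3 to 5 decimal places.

9.15391

y_1 = g(10.200000) = 9.530200
y_2 = g(9.530200) = 9.261610
y_3 = g(9.261610) = 9.153906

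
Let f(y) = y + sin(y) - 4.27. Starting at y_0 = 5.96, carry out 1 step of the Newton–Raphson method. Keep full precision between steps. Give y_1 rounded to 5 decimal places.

5.25556

Newton update: y ← y − f(y)/f'(y).
f'(y) = 1 + cos(y)
y_0 = 5.960000: f = 1.372411, f' = 1.948229 → y_1 = 5.960000 - (1.372411)/(1.948229) = 5.255559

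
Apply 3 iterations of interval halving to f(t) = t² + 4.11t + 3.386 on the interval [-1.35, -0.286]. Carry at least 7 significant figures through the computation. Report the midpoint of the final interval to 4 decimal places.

f(-1.350000) = -0.340000, f(-0.286000) = 2.292336 (opposite signs)
step 1: m = -0.818000, f(m) = 0.693144 > 0 → root in [-1.350000, -0.818000]
step 2: m = -1.084000, f(m) = 0.105816 > 0 → root in [-1.350000, -1.084000]
step 3: m = -1.217000, f(m) = -0.134781 < 0 → root in [-1.217000, -1.084000]
Midpoint of [-1.217000, -1.084000] = -1.150500

-1.1505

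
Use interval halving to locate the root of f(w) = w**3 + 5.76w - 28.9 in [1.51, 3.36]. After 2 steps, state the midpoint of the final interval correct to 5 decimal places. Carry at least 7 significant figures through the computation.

2.66625

f(1.510000) = -16.759449, f(3.360000) = 28.386656 (opposite signs)
step 1: m = 2.435000, f(m) = -0.436737 < 0 → root in [2.435000, 3.360000]
step 2: m = 2.897500, f(m) = 12.115579 > 0 → root in [2.435000, 2.897500]
Midpoint of [2.435000, 2.897500] = 2.666250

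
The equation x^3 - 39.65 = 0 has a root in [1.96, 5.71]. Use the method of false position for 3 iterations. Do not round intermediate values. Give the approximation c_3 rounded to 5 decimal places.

3.22815

f(1.960000) = -32.120464, f(5.710000) = 146.519411
step 1: c = 2.634271, f(c) = -21.369777 < 0 → new bracket [2.634271, 5.710000]
step 2: c = 3.025765, f(c) = -11.948341 < 0 → new bracket [3.025765, 5.710000]
step 3: c = 3.228155, f(c) = -6.009459 < 0 → new bracket [3.228155, 5.710000]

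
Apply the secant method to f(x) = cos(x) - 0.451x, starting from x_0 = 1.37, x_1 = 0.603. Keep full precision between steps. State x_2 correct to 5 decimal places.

Secant update: x_(k+1) = x_k − f(x_k)·(x_k − x_(k-1))/(f(x_k) − f(x_(k-1))).
f(x_0) = -0.418420, f(x_1) = 0.551685
x_2 = 0.603000 - (0.551685)·(0.603000 - 1.370000)/(0.551685 - (-0.418420)) = 1.039182; f(x_2) = 0.038255

1.03918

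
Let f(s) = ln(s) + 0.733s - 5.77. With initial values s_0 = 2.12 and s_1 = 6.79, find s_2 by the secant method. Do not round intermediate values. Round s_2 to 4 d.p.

f(s_0) = -3.464624, f(s_1) = 1.122521
s_2 = 6.790000 - (1.122521)·(6.790000 - 2.120000)/(1.122521 - (-3.464624)) = 5.647204; f(s_2) = 0.100561

5.6472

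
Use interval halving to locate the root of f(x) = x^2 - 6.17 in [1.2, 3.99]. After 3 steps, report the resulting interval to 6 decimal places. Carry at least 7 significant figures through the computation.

[2.246250, 2.595000]

f(1.200000) = -4.730000, f(3.990000) = 9.750100 (opposite signs)
step 1: m = 2.595000, f(m) = 0.564025 > 0 → root in [1.200000, 2.595000]
step 2: m = 1.897500, f(m) = -2.569494 < 0 → root in [1.897500, 2.595000]
step 3: m = 2.246250, f(m) = -1.124361 < 0 → root in [2.246250, 2.595000]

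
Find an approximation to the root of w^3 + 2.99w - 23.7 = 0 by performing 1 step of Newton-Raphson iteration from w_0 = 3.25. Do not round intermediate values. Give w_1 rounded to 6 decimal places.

Newton update: w ← w − f(w)/f'(w).
f'(w) = 3w^2 + 2.99
w_0 = 3.250000: f = 20.345625, f' = 34.677500 → w_1 = 3.250000 - (20.345625)/(34.677500) = 2.663290

2.663290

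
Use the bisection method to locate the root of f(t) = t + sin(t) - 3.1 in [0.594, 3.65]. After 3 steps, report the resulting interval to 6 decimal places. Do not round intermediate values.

[2.504000, 2.886000]

f(0.594000) = -1.946320, f(3.650000) = 0.063213 (opposite signs)
step 1: m = 2.122000, f(m) = -0.126105 < 0 → root in [2.122000, 3.650000]
step 2: m = 2.886000, f(m) = 0.038819 > 0 → root in [2.122000, 2.886000]
step 3: m = 2.504000, f(m) = -0.000737 < 0 → root in [2.504000, 2.886000]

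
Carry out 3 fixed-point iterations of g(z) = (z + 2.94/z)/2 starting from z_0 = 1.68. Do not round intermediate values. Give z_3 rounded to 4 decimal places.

z_1 = g(1.680000) = 1.715000
z_2 = g(1.715000) = 1.714643
z_3 = g(1.714643) = 1.714643

1.7146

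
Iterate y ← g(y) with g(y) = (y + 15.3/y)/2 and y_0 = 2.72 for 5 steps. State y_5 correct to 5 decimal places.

3.91152

y_1 = g(2.720000) = 4.172500
y_2 = g(4.172500) = 3.919683
y_3 = g(3.919683) = 3.911530
y_4 = g(3.911530) = 3.911521
y_5 = g(3.911521) = 3.911521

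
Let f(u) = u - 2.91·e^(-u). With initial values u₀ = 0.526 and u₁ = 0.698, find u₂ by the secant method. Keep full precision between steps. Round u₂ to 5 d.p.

f(u_0) = -1.193706, f(u_1) = -0.749956
u_2 = 0.698000 - (-0.749956)·(0.698000 - 0.526000)/(-0.749956 - (-1.193706)) = 0.988688; f(u_2) = -0.094020

0.98869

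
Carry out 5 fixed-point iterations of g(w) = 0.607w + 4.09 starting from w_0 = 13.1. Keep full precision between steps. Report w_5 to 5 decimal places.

10.62903

w_1 = g(13.100000) = 12.041700
w_2 = g(12.041700) = 11.399312
w_3 = g(11.399312) = 11.009382
w_4 = g(11.009382) = 10.772695
w_5 = g(10.772695) = 10.629026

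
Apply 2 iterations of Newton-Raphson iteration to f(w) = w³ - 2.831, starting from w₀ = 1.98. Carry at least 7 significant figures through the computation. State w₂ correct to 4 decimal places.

1.4279

f'(w) = 3w²
w_0 = 1.980000: f = 4.931392, f' = 11.761200 → w_1 = 1.980000 - (4.931392)/(11.761200) = 1.560707
w_1 = 1.560707: f = 0.970578, f' = 7.307416 → w_2 = 1.560707 - (0.970578)/(7.307416) = 1.427886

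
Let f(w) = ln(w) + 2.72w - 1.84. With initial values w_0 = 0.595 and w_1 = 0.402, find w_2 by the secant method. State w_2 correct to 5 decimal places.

f(w_0) = -0.740794, f(w_1) = -1.657863
w_2 = 0.402000 - (-1.657863)·(0.402000 - 0.595000)/(-1.657863 - (-0.740794)) = 0.750902; f(w_2) = -0.084025

0.75090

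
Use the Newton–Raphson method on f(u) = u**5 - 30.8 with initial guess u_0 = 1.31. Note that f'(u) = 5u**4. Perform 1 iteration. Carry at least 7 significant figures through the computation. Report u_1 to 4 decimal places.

3.1397

Newton update: u ← u − f(u)/f'(u).
u_0 = 1.310000: f = -26.942051, f' = 14.724996 → u_1 = 1.310000 - (-26.942051)/(14.724996) = 3.139681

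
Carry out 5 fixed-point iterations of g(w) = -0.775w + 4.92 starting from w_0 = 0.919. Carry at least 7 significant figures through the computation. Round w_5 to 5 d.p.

3.28985

w_1 = g(0.919000) = 4.207775
w_2 = g(4.207775) = 1.658974
w_3 = g(1.658974) = 3.634295
w_4 = g(3.634295) = 2.103421
w_5 = g(2.103421) = 3.289848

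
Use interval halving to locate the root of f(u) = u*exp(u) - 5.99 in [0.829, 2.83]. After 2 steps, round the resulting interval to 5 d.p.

f(0.829000) = -4.090739, f(2.830000) = 41.965654 (opposite signs)
step 1: m = 1.829500, f(m) = 5.409195 > 0 → root in [0.829000, 1.829500]
step 2: m = 1.329250, f(m) = -0.967816 < 0 → root in [1.329250, 1.829500]

[1.32925, 1.82950]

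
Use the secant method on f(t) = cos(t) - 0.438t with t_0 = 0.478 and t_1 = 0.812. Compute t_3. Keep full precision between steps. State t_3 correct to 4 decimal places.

f(t_0) = 0.678553, f(t_1) = 0.332392
t_2 = 0.812000 - (0.332392)·(0.812000 - 0.478000)/(0.332392 - (0.678553)) = 1.132716; f(t_2) = -0.071928
t_3 = 1.132716 - (-0.071928)·(1.132716 - 0.812000)/(-0.071928 - (0.332392)) = 1.075661; f(t_3) = 0.004011

1.0757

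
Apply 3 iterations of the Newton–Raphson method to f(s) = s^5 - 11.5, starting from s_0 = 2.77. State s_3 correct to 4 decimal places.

1.6935

f'(s) = 5s^4
s_0 = 2.770000: f = 151.579303, f' = 294.366972 → s_1 = 2.770000 - (151.579303)/(294.366972) = 2.255067
s_1 = 2.255067: f = 46.817263, f' = 129.302735 → s_2 = 2.255067 - (46.817263)/(129.302735) = 1.892992
s_2 = 1.892992: f = 12.807706, f' = 64.204458 → s_3 = 1.892992 - (12.807706)/(64.204458) = 1.693509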